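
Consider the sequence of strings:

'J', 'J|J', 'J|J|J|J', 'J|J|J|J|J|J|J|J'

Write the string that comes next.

J|J|J|J|J|J|J|J|J|J|J|J|J|J|J|J

s(k+1) = s(k)·|·s(k) — each term doubles the last with '|' between the halves.
One more doubling of J|J|J|J|J|J|J|J gives the answer.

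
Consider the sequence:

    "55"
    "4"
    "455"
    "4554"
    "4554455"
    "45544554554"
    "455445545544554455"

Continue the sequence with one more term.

45544554554455445545544554554

From term 3 onward, concatenate the last term with the second-to-last: 4·55 = 455, 455·4 = 4554, …
So term 8 is 455445545544554455·45544554554.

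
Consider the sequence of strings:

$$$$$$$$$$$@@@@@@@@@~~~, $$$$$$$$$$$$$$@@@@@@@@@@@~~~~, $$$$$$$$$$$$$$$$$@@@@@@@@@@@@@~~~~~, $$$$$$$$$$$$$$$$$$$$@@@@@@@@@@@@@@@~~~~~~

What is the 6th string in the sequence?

$$$$$$$$$$$$$$$$$$$$$$$$$$@@@@@@@@@@@@@@@@@@@~~~~~~~~

Reading off run lengths: $ runs 11, 14, 17, 20; @ runs 9, 11, 13, 15; ~ runs 3, 4, 5, 6 — each is linear in n, where the shown terms are n = 3, 4, 5, 6.
At n = 8 the blocks have lengths 26, 19, 8.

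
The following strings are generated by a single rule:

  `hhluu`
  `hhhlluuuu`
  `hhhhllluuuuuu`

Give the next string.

Term n consists of n+1 h's, followed by n l's, followed by 2n u's (n = 1, 2, …).
Setting n = 4 gives 5, 4, 8 characters in each block.

hhhhhlllluuuuuuuu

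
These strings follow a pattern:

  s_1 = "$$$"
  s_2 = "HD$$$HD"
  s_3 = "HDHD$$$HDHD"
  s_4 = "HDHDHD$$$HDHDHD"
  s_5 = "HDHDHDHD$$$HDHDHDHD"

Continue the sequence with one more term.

Each term wraps the previous one in HD on the left and HD on the right.
So the next term is HD·HDHDHDHD$$$HDHDHDHD·HD.

HDHDHDHDHD$$$HDHDHDHDHD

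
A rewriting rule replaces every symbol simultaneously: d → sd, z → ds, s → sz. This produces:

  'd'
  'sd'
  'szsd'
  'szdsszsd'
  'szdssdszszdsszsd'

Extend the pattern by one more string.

szdssdszszsdszdsszdssdszszdsszsd

φ(szdssdszszdsszsd) expands symbol-by-symbol to sz ds sd sz sz sd sz ds sz ds sd sz sz ds sz sd; joining the 16 pieces gives the next term.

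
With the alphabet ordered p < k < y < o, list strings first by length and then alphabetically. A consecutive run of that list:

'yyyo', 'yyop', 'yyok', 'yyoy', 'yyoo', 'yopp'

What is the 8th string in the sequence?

Advancing 2 positions from yopp through yopp → yopk reaches term 8.

yopy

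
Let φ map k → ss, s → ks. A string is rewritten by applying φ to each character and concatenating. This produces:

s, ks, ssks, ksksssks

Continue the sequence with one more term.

ssksssksksksssks

Apply φ to ksksssks symbol by symbol: k→ss, s→ks, k→ss, s→ks, s→ks, s→ks, k→ss, s→ks; joined: ss ks ss ks ks ks ss ks.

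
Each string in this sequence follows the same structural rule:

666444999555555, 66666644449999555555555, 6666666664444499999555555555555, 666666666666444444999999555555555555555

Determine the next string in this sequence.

Term n consists of 3n 6's, followed by n+2 4's, followed by n+2 9's, followed by 3n+3 5's (n = 1, 2, …).
Setting n = 5 gives 15, 7, 7, 18 characters in each block.

66666666666666644444449999999555555555555555555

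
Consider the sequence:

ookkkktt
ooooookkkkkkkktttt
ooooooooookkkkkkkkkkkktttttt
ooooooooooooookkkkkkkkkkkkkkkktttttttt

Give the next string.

ooooooooooooooooookkkkkkkkkkkkkkkkkkkktttttttttt

The n-th term is 4n-2 o's then 4n k's then 2n t's (n = 1, 2, …).
Setting n = 5 gives 18, 20, 10 characters in each block.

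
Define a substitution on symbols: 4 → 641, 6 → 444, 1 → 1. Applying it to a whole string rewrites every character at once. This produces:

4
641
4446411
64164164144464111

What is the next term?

444641144464114446411641641641444641111

Replace each of the 17 characters of 64164164144464111 in place — 444 641 1 444 641 1 444 641 1 641 641 641 444 641 1 1 1 — and concatenate.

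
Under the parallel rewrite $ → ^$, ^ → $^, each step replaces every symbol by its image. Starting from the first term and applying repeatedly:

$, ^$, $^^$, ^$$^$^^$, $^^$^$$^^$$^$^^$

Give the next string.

Rewriting the 16 symbols of $^^$^$$^^$$^$^^$ one by one yields ^$ $^ $^ ^$ $^ ^$ ^$ $^ $^ ^$ ^$ $^ ^$ $^ $^ ^$; concatenated:

^$$^$^^$$^^$^$$^$^^$^$$^^$$^$^^$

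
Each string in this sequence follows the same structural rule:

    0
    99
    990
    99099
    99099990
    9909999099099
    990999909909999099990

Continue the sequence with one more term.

9909999099099990999909909999099099

This is a Fibonacci-style word recurrence s(k) = s(k−1)·s(k−2): e.g. 99·0 = 990.
Continuing: 990999909909999099990 · 9909999099099 gives term 8.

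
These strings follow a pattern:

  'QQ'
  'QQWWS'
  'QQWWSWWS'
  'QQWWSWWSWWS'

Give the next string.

Every step adds WWS to the end: s(k+1) = s(k)·WWS.
One more step from QQWWSWWSWWS gives the answer.

QQWWSWWSWWSWWS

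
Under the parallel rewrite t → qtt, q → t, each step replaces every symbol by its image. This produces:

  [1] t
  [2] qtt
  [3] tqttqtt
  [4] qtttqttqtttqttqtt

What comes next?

Replace each of the 17 characters of qtttqttqtttqttqtt in place — t qtt qtt qtt t qtt qtt t qtt qtt qtt t qtt qtt t qtt qtt — and concatenate.

tqttqttqtttqttqtttqttqttqtttqttqtttqttqtt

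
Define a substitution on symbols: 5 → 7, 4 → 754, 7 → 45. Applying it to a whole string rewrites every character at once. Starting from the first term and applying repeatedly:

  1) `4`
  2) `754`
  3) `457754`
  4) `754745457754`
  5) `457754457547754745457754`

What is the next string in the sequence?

754745457754754745775445457754457547754745457754

Replace each of the 24 characters of 457754457547754745457754 in place — 754 7 45 45 7 754 754 7 45 7 754 45 45 7 754 45 754 7 754 7 45 45 7 754 — and concatenate.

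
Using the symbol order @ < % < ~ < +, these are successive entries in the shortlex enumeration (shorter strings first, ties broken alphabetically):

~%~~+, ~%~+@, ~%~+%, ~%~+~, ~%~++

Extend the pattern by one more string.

Treat ~%~++ as a base-4 numeral over the given alphabet and add one, carrying through any trailing +'s.

~%+@@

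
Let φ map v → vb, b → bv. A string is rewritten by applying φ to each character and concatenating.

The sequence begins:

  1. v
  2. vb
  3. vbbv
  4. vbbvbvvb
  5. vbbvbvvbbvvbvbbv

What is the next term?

vbbvbvvbbvvbvbbvbvvbvbbvvbbvbvvb

φ(vbbvbvvbbvvbvbbv) expands symbol-by-symbol to vb bv bv vb bv vb vb bv bv vb vb bv vb bv bv vb; joining the 16 pieces gives the next term.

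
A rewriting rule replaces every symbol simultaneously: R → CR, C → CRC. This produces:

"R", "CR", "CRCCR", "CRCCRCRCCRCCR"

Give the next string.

φ(CRCCRCRCCRCCR) expands symbol-by-symbol to CRC CR CRC CRC CR CRC CR CRC CRC CR CRC CRC CR; joining the 13 pieces gives the next term.

CRCCRCRCCRCCRCRCCRCRCCRCCRCRCCRCCR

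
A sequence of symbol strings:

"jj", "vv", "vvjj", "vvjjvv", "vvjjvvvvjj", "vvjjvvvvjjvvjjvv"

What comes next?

vvjjvvvvjjvvjjvvvvjjvvvvjj

From term 3 onward, concatenate the last term with the second-to-last: vv·jj = vvjj, vvjj·vv = vvjjvv, …
Continuing: vvjjvvvvjjvvjjvv · vvjjvvvvjj gives term 7.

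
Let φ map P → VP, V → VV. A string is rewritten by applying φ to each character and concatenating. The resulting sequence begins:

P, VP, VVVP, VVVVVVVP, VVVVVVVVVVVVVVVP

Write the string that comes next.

VVVVVVVVVVVVVVVVVVVVVVVVVVVVVVVP

φ(VVVVVVVVVVVVVVVP) expands symbol-by-symbol to VV VV VV VV VV VV VV VV VV VV VV VV VV VV VV VP; joining the 16 pieces gives the next term.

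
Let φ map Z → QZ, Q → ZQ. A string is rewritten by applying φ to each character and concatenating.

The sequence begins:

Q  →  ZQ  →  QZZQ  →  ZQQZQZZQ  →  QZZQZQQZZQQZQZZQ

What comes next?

φ(QZZQZQQZZQQZQZZQ) expands symbol-by-symbol to ZQ QZ QZ ZQ QZ ZQ ZQ QZ QZ ZQ ZQ QZ ZQ QZ QZ ZQ; joining the 16 pieces gives the next term.

ZQQZQZZQQZZQZQQZQZZQZQQZZQQZQZZQ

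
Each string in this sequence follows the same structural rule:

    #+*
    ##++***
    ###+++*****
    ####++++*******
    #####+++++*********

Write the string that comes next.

######++++++***********

Each string has the form #^{n} +^{n} *^{2n-1} (n = 1, 2, …).
At n = 6 the blocks have lengths 6, 6, 11.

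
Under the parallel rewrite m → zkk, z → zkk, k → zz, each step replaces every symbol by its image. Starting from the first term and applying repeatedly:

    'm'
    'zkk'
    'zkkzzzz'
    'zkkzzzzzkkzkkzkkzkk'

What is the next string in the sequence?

Applying the rule to each of the 19 symbols of zkkzzzzzkkzkkzkkzkk gives the pieces zkk zz zz zkk zkk zkk zkk zkk zz zz zkk zz zz zkk zz zz zkk zz zz, which concatenate to the answer.

zkkzzzzzkkzkkzkkzkkzkkzzzzzkkzzzzzkkzzzzzkkzzzz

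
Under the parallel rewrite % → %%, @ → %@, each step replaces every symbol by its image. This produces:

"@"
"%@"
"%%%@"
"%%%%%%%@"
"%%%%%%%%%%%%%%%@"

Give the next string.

Applying the rule to each of the 16 symbols of %%%%%%%%%%%%%%%@ gives the pieces %% %% %% %% %% %% %% %% %% %% %% %% %% %% %% %@, which concatenate to the answer.

%%%%%%%%%%%%%%%%%%%%%%%%%%%%%%%@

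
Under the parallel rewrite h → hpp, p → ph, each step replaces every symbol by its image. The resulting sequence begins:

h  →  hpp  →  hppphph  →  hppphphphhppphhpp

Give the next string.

Rewriting the 17 symbols of hppphphphhppphhpp one by one yields hpp ph ph ph hpp ph hpp ph hpp hpp ph ph ph hpp hpp ph ph; concatenated:

hppphphphhppphhppphhpphppphphphhpphppphph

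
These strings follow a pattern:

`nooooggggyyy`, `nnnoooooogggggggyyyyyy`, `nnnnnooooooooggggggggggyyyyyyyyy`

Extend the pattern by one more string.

nnnnnnnoooooooooogggggggggggggyyyyyyyyyyyy

Reading off run lengths: n runs 1, 3, 5; o runs 4, 6, 8; g runs 4, 7, 10; y runs 3, 6, 9 — each is linear in n (n = 1, 2, …).
Setting n = 4 gives 7, 10, 13, 12 characters in each block.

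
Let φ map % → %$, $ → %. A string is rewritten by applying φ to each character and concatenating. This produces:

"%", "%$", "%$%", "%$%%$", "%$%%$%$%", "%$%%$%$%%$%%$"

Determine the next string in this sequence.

φ(%$%%$%$%%$%%$) expands symbol-by-symbol to %$ % %$ %$ % %$ % %$ %$ % %$ %$ %; joining the 13 pieces gives the next term.

%$%%$%$%%$%%$%$%%$%$%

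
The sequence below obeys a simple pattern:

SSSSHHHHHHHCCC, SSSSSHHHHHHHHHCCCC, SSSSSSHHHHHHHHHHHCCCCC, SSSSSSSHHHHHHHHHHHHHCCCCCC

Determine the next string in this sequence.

SSSSSSSSHHHHHHHHHHHHHHHCCCCCCC

Term n consists of n+1 S's, followed by 2n+1 H's, followed by n C's, where the shown terms are n = 3, 4, 5, 6.
For the next term, n = 7, so the run lengths are 8, 15, 7.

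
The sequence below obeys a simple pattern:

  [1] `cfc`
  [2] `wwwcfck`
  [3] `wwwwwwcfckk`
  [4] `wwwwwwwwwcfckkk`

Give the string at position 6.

wwwwwwwwwwwwwwwcfckkkkk

Every step adds www to the front and k to the end of the previous string.
From wwwwwwwwwcfckkk, 2 further steps: wwwwwwwwwcfckkk → wwwwwwwwwwwwcfckkkk → (answer).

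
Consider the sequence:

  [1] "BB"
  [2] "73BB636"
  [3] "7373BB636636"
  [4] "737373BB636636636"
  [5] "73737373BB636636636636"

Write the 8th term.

73737373737373BB636636636636636636636

s(k+1) = 73·s(k)·636, so each term gains 73 as a prefix and 636 as a suffix.
From 73737373BB636636636636, 3 further steps: 73737373BB636636636636 → 7373737373BB636636636636636 → 737373737373BB636636636636636636 → (answer).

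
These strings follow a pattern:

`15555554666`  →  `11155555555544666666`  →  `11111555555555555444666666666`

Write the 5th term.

11111111155555555555555555544444666666666666666

The n-th term is 2n-1 1's then 3n+3 5's then n 4's then 3n 6's (n = 1, 2, …).
Setting n = 5 gives 9, 18, 5, 15 characters in each block.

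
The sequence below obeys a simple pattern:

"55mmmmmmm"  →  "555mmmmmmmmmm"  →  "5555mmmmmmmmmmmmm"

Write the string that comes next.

55555mmmmmmmmmmmmmmmm

The n-th term is n 5's then 3n+1 m's, where the shown terms are n = 2, 3, 4.
At n = 5 the blocks have lengths 5, 16.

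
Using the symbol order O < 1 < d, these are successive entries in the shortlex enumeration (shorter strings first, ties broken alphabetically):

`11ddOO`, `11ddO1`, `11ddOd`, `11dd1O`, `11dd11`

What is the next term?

Treat 11dd11 as a base-3 numeral over the given alphabet and add one, carrying through any trailing d's.

11dd1d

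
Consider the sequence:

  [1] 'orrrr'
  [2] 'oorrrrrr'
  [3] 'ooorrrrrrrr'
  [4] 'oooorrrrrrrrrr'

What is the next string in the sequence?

ooooorrrrrrrrrrrr

Each string has the form o^{n-1} r^{2n}, where the shown terms are n = 2, 3, 4, 5.
Setting n = 6 gives 5, 12 characters in each block.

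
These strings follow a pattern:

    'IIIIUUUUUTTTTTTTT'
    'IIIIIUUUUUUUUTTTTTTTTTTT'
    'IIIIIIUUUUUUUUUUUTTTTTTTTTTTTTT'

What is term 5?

Reading off run lengths: I runs 4, 5, 6; U runs 5, 8, 11; T runs 8, 11, 14 — each is linear in n, where the shown terms are n = 2, 3, 4.
Setting n = 6 gives 8, 17, 20 characters in each block.

IIIIIIIIUUUUUUUUUUUUUUUUUTTTTTTTTTTTTTTTTTTTT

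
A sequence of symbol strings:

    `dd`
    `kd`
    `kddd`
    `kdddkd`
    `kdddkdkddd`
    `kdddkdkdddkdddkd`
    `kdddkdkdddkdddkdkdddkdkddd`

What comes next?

kdddkdkdddkdddkdkdddkdkdddkdddkdkdddkdddkd

From term 3 onward, concatenate the last term with the second-to-last: kd·dd = kddd, kddd·kd = kdddkd, …
The next term joins kdddkdkdddkdddkdkdddkdkddd and kdddkdkdddkdddkd.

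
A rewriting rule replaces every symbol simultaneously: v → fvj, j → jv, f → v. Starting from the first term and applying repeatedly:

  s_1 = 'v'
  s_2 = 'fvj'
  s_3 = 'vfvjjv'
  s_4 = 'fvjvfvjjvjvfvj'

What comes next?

Rewriting the 14 symbols of fvjvfvjjvjvfvj one by one yields v fvj jv fvj v fvj jv jv fvj jv fvj v fvj jv; concatenated:

vfvjjvfvjvfvjjvjvfvjjvfvjvfvjjv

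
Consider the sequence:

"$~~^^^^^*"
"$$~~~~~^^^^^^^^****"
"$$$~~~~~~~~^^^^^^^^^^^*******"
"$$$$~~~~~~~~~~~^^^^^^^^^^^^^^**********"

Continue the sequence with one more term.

Reading off run lengths: $ runs 1, 2, 3, 4; ~ runs 2, 5, 8, 11; ^ runs 5, 8, 11, 14; * runs 1, 4, 7, 10 — each is linear in n (n = 1, 2, …).
At n = 5 the blocks have lengths 5, 14, 17, 13.

$$$$$~~~~~~~~~~~~~~^^^^^^^^^^^^^^^^^*************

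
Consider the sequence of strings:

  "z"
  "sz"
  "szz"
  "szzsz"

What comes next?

Each term (from the third on) is the previous term followed by the one before it: term 3 = sz·z = szz.
So term 5 is szzsz·szz.

szzszszz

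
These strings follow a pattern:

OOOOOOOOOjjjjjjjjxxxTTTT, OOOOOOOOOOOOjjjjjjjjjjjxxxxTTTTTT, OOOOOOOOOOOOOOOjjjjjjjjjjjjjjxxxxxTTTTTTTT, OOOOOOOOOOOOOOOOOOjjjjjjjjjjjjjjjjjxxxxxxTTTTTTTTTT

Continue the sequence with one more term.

Reading off run lengths: O runs 9, 12, 15, 18; j runs 8, 11, 14, 17; x runs 3, 4, 5, 6; T runs 4, 6, 8, 10 — each is linear in n, where the shown terms are n = 2, 3, 4, 5.
At n = 6 the blocks have lengths 21, 20, 7, 12.

OOOOOOOOOOOOOOOOOOOOOjjjjjjjjjjjjjjjjjjjjxxxxxxxTTTTTTTTTTTT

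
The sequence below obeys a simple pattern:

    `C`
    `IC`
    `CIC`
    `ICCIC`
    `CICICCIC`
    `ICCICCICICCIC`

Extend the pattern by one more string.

CICICCICICCICCICICCIC

Each term (from the third on) is the two preceding terms concatenated in order: term 3 = C·IC = CIC.
The next term joins CICICCIC and ICCICCICICCIC.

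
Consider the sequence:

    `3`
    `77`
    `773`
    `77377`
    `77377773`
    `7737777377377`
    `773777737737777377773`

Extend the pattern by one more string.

7737777377377773777737737777377377

Each term (from the third on) is the previous term followed by the one before it: term 3 = 77·3 = 773.
Continuing: 773777737737777377773 · 7737777377377 gives term 8.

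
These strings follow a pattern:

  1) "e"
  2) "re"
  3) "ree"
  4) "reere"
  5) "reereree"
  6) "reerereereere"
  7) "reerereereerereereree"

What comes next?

reerereereerereerereereerereereere

From term 3 onward, concatenate the last term with the second-to-last: re·e = ree, ree·re = reere, …
So term 8 is reerereereerereereree·reerereereere.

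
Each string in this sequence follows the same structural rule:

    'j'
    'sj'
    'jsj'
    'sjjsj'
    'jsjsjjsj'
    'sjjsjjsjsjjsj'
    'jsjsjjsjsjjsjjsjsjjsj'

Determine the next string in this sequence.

From term 3 onward, concatenate the second-to-last term with the last: j·sj = jsj, sj·jsj = sjjsj, …
So term 8 is sjjsjjsjsjjsj·jsjsjjsjsjjsjjsjsjjsj.

sjjsjjsjsjjsjjsjsjjsjsjjsjjsjsjjsj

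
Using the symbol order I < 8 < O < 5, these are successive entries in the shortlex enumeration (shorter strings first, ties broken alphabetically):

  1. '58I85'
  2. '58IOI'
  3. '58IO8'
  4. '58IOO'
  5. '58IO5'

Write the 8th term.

58I5O

Continuing the enumeration 3 steps past 58IO5: 58IO5 → 58I5I → 58I58 → (answer).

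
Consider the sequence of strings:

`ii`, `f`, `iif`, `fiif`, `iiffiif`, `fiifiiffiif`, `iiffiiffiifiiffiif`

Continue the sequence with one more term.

fiifiiffiifiiffiiffiifiiffiif

Each term (from the third on) is the two preceding terms concatenated in order: term 3 = ii·f = iif.
The next term joins fiifiiffiif and iiffiiffiifiiffiif.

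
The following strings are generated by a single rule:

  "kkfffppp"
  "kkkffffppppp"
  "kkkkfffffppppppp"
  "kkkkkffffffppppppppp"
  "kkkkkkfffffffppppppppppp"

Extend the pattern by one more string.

kkkkkkkffffffffppppppppppppp

Reading off run lengths: k runs 2, 3, 4, 5, 6; f runs 3, 4, 5, 6, 7; p runs 3, 5, 7, 9, 11 — each is linear in n, where the shown terms are n = 2, 3, 4, 5, 6.
At n = 7 the blocks have lengths 7, 8, 13.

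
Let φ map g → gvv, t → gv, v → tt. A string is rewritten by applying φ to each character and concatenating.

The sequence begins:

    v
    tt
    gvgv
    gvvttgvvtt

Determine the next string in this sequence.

gvvttttgvgvgvvttttgvgv

Apply φ to gvvttgvvtt symbol by symbol: g→gvv, v→tt, v→tt, t→gv, t→gv, g→gvv, v→tt, v→tt, t→gv, t→gv; joined: gvv tt tt gv gv gvv tt tt gv gv.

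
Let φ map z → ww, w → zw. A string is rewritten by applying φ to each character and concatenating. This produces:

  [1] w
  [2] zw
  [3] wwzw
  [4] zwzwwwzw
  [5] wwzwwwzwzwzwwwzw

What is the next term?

φ(wwzwwwzwzwzwwwzw) expands symbol-by-symbol to zw zw ww zw zw zw ww zw ww zw ww zw zw zw ww zw; joining the 16 pieces gives the next term.

zwzwwwzwzwzwwwzwwwzwwwzwzwzwwwzw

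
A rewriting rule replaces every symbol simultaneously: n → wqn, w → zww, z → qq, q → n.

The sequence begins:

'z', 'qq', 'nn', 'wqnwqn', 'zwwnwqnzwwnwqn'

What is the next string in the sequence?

qqzwwzwwwqnzwwnwqnqqzwwzwwwqnzwwnwqn

φ(zwwnwqnzwwnwqn) expands symbol-by-symbol to qq zww zww wqn zww n wqn qq zww zww wqn zww n wqn; joining the 14 pieces gives the next term.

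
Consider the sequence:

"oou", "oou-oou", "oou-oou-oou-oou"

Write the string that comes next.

Every step duplicates the string with '-' between the halves.
Doubling oou-oou-oou-oou with '-' between the halves:

oou-oou-oou-oou-oou-oou-oou-oou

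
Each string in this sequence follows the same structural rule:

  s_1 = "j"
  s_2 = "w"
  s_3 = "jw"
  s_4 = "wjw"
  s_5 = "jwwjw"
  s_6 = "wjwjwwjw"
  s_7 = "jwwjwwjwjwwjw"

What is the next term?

From term 3 onward, concatenate the second-to-last term with the last: j·w = jw, w·jw = wjw, …
The next term joins wjwjwwjw and jwwjwwjwjwwjw.

wjwjwwjwjwwjwwjwjwwjw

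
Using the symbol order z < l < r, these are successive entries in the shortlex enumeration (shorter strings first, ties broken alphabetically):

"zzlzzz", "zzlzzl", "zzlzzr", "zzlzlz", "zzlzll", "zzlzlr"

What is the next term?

zzlzrz

The successor of zzlzlr increments the rightmost position that isn't already r and resets every position after it to z.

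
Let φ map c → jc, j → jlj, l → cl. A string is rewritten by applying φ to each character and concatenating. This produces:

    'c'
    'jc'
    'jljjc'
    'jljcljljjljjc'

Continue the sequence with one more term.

Applying the rule to each of the 13 symbols of jljcljljjljjc gives the pieces jlj cl jlj jc cl jlj cl jlj jlj cl jlj jlj jc, which concatenate to the answer.

jljcljljjccljljcljljjljcljljjljjc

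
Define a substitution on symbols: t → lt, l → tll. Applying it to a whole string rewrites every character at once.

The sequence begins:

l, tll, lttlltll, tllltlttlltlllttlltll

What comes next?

Applying the rule to each of the 21 symbols of tllltlttlltlllttlltll gives the pieces lt tll tll tll lt tll lt lt tll tll lt tll tll tll lt lt tll tll lt tll tll, which concatenate to the answer.

lttlltlltlllttllltlttlltlllttlltlltllltlttlltlllttlltll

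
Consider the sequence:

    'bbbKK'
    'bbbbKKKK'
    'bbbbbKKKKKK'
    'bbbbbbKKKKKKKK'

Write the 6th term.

Each string has the form b^{n+2} K^{2n} (n = 1, 2, …).
At n = 6 the blocks have lengths 8, 12.

bbbbbbbbKKKKKKKKKKKK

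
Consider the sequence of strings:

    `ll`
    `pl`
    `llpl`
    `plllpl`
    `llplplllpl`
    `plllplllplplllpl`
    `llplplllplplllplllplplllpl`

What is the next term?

From term 3 onward, concatenate the second-to-last term with the last: ll·pl = llpl, pl·llpl = plllpl, …
So term 8 is plllplllplplllpl·llplplllplplllplllplplllpl.

plllplllplplllplllplplllplplllplllplplllpl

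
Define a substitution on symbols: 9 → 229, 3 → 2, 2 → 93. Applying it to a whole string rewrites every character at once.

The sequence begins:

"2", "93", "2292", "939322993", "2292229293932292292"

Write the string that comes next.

Replace each of the 19 characters of 2292229293932292292 in place — 93 93 229 93 93 93 229 93 229 2 229 2 93 93 229 93 93 229 93 — and concatenate.

939322993939322993229222929393229939322993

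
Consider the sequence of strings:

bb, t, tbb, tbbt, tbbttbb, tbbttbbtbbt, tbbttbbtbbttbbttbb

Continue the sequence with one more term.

tbbttbbtbbttbbttbbtbbttbbtbbt

This is a Fibonacci-style word recurrence s(k) = s(k−1)·s(k−2): e.g. t·bb = tbb.
Continuing: tbbttbbtbbttbbttbb · tbbttbbtbbt gives term 8.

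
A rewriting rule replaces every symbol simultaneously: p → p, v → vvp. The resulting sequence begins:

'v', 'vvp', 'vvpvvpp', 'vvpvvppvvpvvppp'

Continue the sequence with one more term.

Rewriting the 15 symbols of vvpvvppvvpvvppp one by one yields vvp vvp p vvp vvp p p vvp vvp p vvp vvp p p p; concatenated:

vvpvvppvvpvvpppvvpvvppvvpvvpppp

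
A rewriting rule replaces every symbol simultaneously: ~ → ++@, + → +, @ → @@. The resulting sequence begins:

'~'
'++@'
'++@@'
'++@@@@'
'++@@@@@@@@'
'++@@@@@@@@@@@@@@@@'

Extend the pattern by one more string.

Rewriting the 18 symbols of ++@@@@@@@@@@@@@@@@ one by one yields + + @@ @@ @@ @@ @@ @@ @@ @@ @@ @@ @@ @@ @@ @@ @@ @@; concatenated:

++@@@@@@@@@@@@@@@@@@@@@@@@@@@@@@@@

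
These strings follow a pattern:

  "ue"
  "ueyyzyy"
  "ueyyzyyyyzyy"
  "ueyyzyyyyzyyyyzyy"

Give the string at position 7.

Each term is the previous one with yyzyy appended.
From ueyyzyyyyzyyyyzyy, 3 further steps: ueyyzyyyyzyyyyzyy → ueyyzyyyyzyyyyzyyyyzyy → ueyyzyyyyzyyyyzyyyyzyyyyzyy → (answer).

ueyyzyyyyzyyyyzyyyyzyyyyzyyyyzyy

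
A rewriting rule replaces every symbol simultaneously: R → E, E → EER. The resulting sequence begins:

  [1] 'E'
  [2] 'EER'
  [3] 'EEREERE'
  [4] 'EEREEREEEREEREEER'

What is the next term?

Applying the rule to each of the 17 symbols of EEREEREEEREEREEER gives the pieces EER EER E EER EER E EER EER EER E EER EER E EER EER EER E, which concatenate to the answer.

EEREEREEEREEREEEREEREEREEEREEREEEREEREERE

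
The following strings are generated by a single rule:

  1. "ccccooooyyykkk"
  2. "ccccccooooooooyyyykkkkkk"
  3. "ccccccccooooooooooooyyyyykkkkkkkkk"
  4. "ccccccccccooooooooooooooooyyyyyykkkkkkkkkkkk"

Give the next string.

Term n consists of 2n+2 c's, followed by 4n o's, followed by n+2 y's, followed by 3n k's (n = 1, 2, …).
For the next term, n = 5, so the run lengths are 12, 20, 7, 15.

ccccccccccccooooooooooooooooooooyyyyyyykkkkkkkkkkkkkkk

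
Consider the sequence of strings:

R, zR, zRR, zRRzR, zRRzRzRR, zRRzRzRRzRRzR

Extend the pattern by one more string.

zRRzRzRRzRRzRzRRzRzRR

From term 3 onward, concatenate the last term with the second-to-last: zR·R = zRR, zRR·zR = zRRzR, …
The next term joins zRRzRzRRzRRzR and zRRzRzRR.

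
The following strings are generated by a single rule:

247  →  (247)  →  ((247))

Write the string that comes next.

Each term wraps the previous one in ( on the left and ) on the right.
So the next term is (·((247))·).

(((247)))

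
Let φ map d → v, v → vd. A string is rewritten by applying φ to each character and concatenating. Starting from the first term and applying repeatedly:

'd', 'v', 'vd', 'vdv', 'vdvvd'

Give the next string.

Rewriting each symbol of vdvvd: v→vd, d→v, v→vd, v→vd, d→v, which concatenates to vd v vd vd v.

vdvvdvdv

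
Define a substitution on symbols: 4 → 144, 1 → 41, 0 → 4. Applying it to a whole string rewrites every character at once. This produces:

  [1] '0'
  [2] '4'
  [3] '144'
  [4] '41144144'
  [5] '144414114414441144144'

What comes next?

Rewriting the 21 symbols of 144414114414441144144 one by one yields 41 144 144 144 41 144 41 41 144 144 41 144 144 144 41 41 144 144 41 144 144; concatenated:

4114414414441144414114414441144144144414114414441144144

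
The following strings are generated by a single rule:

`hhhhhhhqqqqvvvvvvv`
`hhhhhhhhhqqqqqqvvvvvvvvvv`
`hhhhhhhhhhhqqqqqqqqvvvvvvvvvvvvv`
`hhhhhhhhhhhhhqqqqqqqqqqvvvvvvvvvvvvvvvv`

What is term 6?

Term n consists of 2n+3 h's, followed by 2n q's, followed by 3n+1 v's, where the shown terms are n = 2, 3, 4, 5.
Setting n = 7 gives 17, 14, 22 characters in each block.

hhhhhhhhhhhhhhhhhqqqqqqqqqqqqqqvvvvvvvvvvvvvvvvvvvvvv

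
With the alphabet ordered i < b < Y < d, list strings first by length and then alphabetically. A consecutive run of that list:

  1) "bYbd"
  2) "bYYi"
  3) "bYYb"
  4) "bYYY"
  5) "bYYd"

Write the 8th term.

Advancing 3 positions from bYYd through bYYd → bYdi → bYdb reaches term 8.

bYdY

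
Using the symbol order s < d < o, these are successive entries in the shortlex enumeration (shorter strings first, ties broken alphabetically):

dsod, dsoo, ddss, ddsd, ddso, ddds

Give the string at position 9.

ddos

Continuing the enumeration 3 steps past ddds: ddds → dddd → dddo → (answer).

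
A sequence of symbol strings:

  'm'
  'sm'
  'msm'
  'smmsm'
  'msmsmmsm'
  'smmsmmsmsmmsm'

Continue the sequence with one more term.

Each term (from the third on) is the two preceding terms concatenated in order: term 3 = m·sm = msm.
So term 7 is msmsmmsm·smmsmmsmsmmsm.

msmsmmsmsmmsmmsmsmmsm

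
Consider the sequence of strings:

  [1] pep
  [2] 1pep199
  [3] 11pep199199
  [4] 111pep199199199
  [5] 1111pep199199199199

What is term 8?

1111111pep199199199199199199199

s(k+1) = 1·s(k)·199, so each term gains 1 as a prefix and 199 as a suffix.
From 1111pep199199199199, 3 further steps: 1111pep199199199199 → 11111pep199199199199199 → 111111pep199199199199199199 → (answer).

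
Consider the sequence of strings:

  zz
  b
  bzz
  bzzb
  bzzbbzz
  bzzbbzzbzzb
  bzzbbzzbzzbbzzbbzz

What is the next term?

bzzbbzzbzzbbzzbbzzbzzbbzzbzzb

Each term (from the third on) is the previous term followed by the one before it: term 3 = b·zz = bzz.
Continuing: bzzbbzzbzzbbzzbbzz · bzzbbzzbzzb gives term 8.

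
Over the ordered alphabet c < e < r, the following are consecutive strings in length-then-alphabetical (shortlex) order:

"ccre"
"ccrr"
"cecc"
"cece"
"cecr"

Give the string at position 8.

Advancing 3 positions from cecr through cecr → ceec → ceee reaches term 8.

ceer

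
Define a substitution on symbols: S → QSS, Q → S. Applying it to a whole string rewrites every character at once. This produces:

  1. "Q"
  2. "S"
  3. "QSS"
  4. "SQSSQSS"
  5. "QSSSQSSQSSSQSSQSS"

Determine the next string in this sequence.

φ(QSSSQSSQSSSQSSQSS) expands symbol-by-symbol to S QSS QSS QSS S QSS QSS S QSS QSS QSS S QSS QSS S QSS QSS; joining the 17 pieces gives the next term.

SQSSQSSQSSSQSSQSSSQSSQSSQSSSQSSQSSSQSSQSS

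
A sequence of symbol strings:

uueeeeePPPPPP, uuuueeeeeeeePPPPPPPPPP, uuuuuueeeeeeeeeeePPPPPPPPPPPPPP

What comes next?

uuuuuuuueeeeeeeeeeeeeePPPPPPPPPPPPPPPPPP

Each string has the form u^{2n} e^{3n+2} P^{4n+2} (n = 1, 2, …).
For the next term, n = 4, so the run lengths are 8, 14, 18.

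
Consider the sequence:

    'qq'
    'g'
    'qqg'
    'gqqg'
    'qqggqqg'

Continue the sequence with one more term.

Each term (from the third on) is the two preceding terms concatenated in order: term 3 = qq·g = qqg.
So term 6 is gqqg·qqggqqg.

gqqgqqggqqg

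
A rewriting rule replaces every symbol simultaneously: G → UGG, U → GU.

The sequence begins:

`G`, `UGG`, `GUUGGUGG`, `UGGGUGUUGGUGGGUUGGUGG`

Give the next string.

GUUGGUGGUGGGUUGGGUGUUGGUGGGUUGGUGGUGGGUGUUGGUGGGUUGGUGG

φ(UGGGUGUUGGUGGGUUGGUGG) expands symbol-by-symbol to GU UGG UGG UGG GU UGG GU GU UGG UGG GU UGG UGG UGG GU GU UGG UGG GU UGG UGG; joining the 21 pieces gives the next term.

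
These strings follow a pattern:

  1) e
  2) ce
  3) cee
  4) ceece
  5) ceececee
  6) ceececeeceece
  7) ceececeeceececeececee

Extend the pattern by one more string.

From term 3 onward, concatenate the last term with the second-to-last: ce·e = cee, cee·ce = ceece, …
Continuing: ceececeeceececeececee · ceececeeceece gives term 8.

ceececeeceececeececeeceececeeceece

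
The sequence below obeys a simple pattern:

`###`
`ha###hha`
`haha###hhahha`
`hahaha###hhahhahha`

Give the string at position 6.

s(k+1) = ha·s(k)·hha, so each term gains ha as a prefix and hha as a suffix.
From hahaha###hhahhahha, 2 further steps: hahaha###hhahhahha → hahahaha###hhahhahhahha → (answer).

hahahahaha###hhahhahhahhahha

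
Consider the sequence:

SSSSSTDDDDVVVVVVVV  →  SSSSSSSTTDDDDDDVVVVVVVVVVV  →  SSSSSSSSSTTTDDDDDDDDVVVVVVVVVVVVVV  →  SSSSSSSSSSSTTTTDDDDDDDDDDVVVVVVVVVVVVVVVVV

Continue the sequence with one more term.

Each string has the form S^{2n+1} T^{n-1} D^{2n} V^{3n+2}, where the shown terms are n = 2, 3, 4, 5.
At n = 6 the blocks have lengths 13, 5, 12, 20.

SSSSSSSSSSSSSTTTTTDDDDDDDDDDDDVVVVVVVVVVVVVVVVVVVV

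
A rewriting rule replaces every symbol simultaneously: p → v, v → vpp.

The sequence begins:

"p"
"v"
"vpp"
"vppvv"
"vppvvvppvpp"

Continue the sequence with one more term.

Apply φ to vppvvvppvpp symbol by symbol: v→vpp, p→v, p→v, v→vpp, v→vpp, v→vpp, p→v, p→v, v→vpp, p→v, p→v; joined: vpp v v vpp vpp vpp v v vpp v v.

vppvvvppvppvppvvvppvv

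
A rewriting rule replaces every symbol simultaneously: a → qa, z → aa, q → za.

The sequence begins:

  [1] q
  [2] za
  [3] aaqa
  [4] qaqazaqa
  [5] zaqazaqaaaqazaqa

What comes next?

aaqazaqaaaqazaqaqaqazaqaaaqazaqa

Replace each of the 16 characters of zaqazaqaaaqazaqa in place — aa qa za qa aa qa za qa qa qa za qa aa qa za qa — and concatenate.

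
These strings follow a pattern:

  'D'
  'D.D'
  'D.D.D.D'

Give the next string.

s(k+1) = s(k)·.·s(k) — each term doubles the last with '.' between the halves.
Doubling D.D.D.D with '.' between the halves:

D.D.D.D.D.D.D.D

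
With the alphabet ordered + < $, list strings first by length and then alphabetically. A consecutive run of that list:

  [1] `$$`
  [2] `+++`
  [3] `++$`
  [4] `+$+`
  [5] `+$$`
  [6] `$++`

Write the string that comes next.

$+$

The successor of $++ increments the rightmost position that isn't already $ and resets every position after it to +.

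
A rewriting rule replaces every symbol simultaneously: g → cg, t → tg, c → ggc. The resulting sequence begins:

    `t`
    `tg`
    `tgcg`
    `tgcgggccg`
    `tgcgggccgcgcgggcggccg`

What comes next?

tgcgggccgcgcgggcggccgggccgggccgcgcgggccgcgggcggccg

φ(tgcgggccgcgcgggcggccg) expands symbol-by-symbol to tg cg ggc cg cg cg ggc ggc cg ggc cg ggc cg cg cg ggc cg cg ggc ggc cg; joining the 21 pieces gives the next term.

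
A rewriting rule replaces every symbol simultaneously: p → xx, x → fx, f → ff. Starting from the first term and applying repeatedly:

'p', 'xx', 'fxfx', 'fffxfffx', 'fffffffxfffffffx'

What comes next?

fffffffffffffffxfffffffffffffffx

φ(fffffffxfffffffx) expands symbol-by-symbol to ff ff ff ff ff ff ff fx ff ff ff ff ff ff ff fx; joining the 16 pieces gives the next term.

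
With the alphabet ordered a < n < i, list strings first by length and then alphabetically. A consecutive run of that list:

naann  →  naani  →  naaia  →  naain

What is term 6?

nanaa

Stepping forward 2 times from naain: naain → naaii, then the target.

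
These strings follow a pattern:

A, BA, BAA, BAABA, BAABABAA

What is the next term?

Each term (from the third on) is the previous term followed by the one before it: term 3 = BA·A = BAA.
Continuing: BAABABAA · BAABA gives term 6.

BAABABAABAABA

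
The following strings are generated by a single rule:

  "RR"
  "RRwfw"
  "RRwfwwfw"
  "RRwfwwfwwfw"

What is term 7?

Every step adds wfw to the end: s(k+1) = s(k)·wfw.
From RRwfwwfwwfw, 3 further steps: RRwfwwfwwfw → RRwfwwfwwfwwfw → RRwfwwfwwfwwfwwfw → (answer).

RRwfwwfwwfwwfwwfwwfw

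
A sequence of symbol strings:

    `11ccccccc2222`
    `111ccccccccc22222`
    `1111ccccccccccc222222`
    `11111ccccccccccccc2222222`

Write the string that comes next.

111111ccccccccccccccc22222222

The n-th term is n-1 1's then 2n+1 c's then n+1 2's, where the shown terms are n = 3, 4, 5, 6.
At n = 7 the blocks have lengths 6, 15, 8.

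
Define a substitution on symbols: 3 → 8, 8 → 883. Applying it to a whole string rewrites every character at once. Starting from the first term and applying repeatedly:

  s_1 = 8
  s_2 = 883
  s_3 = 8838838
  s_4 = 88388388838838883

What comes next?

88388388838838883883883888388388838838838

Applying the rule to each of the 17 symbols of 88388388838838883 gives the pieces 883 883 8 883 883 8 883 883 883 8 883 883 8 883 883 883 8, which concatenate to the answer.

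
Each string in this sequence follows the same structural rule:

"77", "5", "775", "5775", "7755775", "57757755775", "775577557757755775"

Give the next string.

From term 3 onward, concatenate the second-to-last term with the last: 77·5 = 775, 5·775 = 5775, …
So term 8 is 57757755775·775577557757755775.

57757755775775577557757755775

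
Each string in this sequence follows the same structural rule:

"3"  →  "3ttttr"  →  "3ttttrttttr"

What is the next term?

3ttttrttttrttttr

The strings grow by a fixed suffix ttttr each time.
One more step from 3ttttrttttr gives the answer.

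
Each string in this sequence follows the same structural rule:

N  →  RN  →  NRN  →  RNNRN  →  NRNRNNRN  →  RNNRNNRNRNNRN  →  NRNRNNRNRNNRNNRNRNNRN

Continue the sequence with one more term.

From term 3 onward, concatenate the second-to-last term with the last: N·RN = NRN, RN·NRN = RNNRN, …
Continuing: RNNRNNRNRNNRN · NRNRNNRNRNNRNNRNRNNRN gives term 8.

RNNRNNRNRNNRNNRNRNNRNRNNRNNRNRNNRN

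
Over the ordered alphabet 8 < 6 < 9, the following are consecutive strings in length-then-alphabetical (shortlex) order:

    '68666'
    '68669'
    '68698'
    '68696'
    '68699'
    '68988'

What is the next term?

The successor of 68988 increments the rightmost position that isn't already 9 and resets every position after it to 8.

68986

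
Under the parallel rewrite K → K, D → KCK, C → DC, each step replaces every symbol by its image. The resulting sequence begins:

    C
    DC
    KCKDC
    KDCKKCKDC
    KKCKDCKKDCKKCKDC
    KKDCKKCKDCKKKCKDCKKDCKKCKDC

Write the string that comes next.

Replace each of the 27 characters of KKDCKKCKDCKKKCKDCKKDCKKCKDC in place — K K KCK DC K K DC K KCK DC K K K DC K KCK DC K K KCK DC K K DC K KCK DC — and concatenate.

KKKCKDCKKDCKKCKDCKKKDCKKCKDCKKKCKDCKKDCKKCKDC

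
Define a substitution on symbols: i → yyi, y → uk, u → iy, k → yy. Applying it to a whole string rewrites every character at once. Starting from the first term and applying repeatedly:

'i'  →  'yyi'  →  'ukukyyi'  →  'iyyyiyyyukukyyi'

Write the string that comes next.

Applying the rule to each of the 15 symbols of iyyyiyyyukukyyi gives the pieces yyi uk uk uk yyi uk uk uk iy yy iy yy uk uk yyi, which concatenate to the answer.

yyiukukukyyiukukukiyyyiyyyukukyyi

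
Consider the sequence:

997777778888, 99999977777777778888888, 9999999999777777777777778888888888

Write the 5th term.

The n-th term is 4n-2 9's then 4n+2 7's then 3n+1 8's (n = 1, 2, …).
For term 5, n = 5, so the run lengths are 18, 22, 16.

99999999999999999977777777777777777777778888888888888888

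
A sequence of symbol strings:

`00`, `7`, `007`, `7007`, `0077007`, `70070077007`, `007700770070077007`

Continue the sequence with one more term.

70070077007007700770070077007

This is a Fibonacci-style word recurrence s(k) = s(k−2)·s(k−1): e.g. 00·7 = 007.
Continuing: 70070077007 · 007700770070077007 gives term 8.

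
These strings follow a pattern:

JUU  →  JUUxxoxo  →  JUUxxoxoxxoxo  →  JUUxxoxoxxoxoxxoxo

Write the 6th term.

JUUxxoxoxxoxoxxoxoxxoxoxxoxo

Each term is the previous one with xxoxo appended.
From JUUxxoxoxxoxoxxoxo, 2 further steps: JUUxxoxoxxoxoxxoxo → JUUxxoxoxxoxoxxoxoxxoxo → (answer).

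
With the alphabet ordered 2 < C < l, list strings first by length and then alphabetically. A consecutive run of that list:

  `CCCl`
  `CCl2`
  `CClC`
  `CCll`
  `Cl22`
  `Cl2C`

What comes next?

Find the rightmost character of Cl2C below l, bump it to the next letter, and reset everything to its right to 2.

Cl2l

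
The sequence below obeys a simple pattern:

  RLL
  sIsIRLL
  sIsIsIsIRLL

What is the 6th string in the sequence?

Each term is the previous one with sIsI prepended.
From sIsIsIsIRLL, 3 further steps: sIsIsIsIRLL → sIsIsIsIsIsIRLL → sIsIsIsIsIsIsIsIRLL → (answer).

sIsIsIsIsIsIsIsIsIsIRLL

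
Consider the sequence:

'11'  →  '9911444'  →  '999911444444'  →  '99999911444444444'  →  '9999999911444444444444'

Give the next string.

999999999911444444444444444

Every step adds 99 to the front and 444 to the end of the previous string.
One more step from 9999999911444444444444 gives the answer.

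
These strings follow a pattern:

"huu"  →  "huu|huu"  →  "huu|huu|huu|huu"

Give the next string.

s(k+1) = s(k)·|·s(k) — each term doubles the last with '|' between the halves.
Doubling huu|huu|huu|huu with '|' between the halves:

huu|huu|huu|huu|huu|huu|huu|huu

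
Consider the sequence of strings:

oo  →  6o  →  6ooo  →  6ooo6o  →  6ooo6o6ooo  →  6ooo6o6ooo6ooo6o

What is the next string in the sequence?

This is a Fibonacci-style word recurrence s(k) = s(k−1)·s(k−2): e.g. 6o·oo = 6ooo.
Continuing: 6ooo6o6ooo6ooo6o · 6ooo6o6ooo gives term 7.

6ooo6o6ooo6ooo6o6ooo6o6ooo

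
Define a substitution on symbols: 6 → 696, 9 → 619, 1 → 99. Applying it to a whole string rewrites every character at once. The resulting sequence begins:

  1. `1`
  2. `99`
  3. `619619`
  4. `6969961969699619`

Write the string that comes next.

φ(6969961969699619) expands symbol-by-symbol to 696 619 696 619 619 696 99 619 696 619 696 619 619 696 99 619; joining the 16 pieces gives the next term.

6966196966196196969961969661969661961969699619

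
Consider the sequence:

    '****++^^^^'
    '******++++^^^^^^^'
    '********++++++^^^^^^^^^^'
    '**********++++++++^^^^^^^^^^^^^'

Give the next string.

************++++++++++^^^^^^^^^^^^^^^^

Each string has the form *^{2n+2} +^{2n} ^^{3n+1} (n = 1, 2, …).
For the next term, n = 5, so the run lengths are 12, 10, 16.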